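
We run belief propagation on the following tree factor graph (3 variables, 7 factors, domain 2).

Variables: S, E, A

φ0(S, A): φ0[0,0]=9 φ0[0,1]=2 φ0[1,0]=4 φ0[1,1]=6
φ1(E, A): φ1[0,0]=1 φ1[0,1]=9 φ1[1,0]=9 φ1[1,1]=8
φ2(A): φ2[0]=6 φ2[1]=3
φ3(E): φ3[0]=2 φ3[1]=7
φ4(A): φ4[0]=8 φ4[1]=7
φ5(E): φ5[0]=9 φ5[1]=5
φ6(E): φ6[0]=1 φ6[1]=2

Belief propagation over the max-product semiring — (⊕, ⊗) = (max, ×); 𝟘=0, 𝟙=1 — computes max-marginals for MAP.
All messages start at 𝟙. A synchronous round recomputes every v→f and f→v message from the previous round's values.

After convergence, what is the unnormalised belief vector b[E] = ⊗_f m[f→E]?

init: all messages = 𝟙 over 2 values
r1 m[φ0→S] = [9, 6]
r1 m[φ0→A] = [9, 6]
r1 m[φ1→E] = [9, 9]
r1 m[φ1→A] = [9, 9]
r1 m[φ2→A] = [6, 3]
r1 m[φ3→E] = [2, 7]
r1 m[φ4→A] = [8, 7]
r1 m[φ5→E] = [9, 5]
r1 m[φ6→E] = [1, 2]
r1 m[S→φ0] = [1, 1]
r1 m[E→φ1] = [1, 1]
r1 m[E→φ3] = [1, 1]
r1 m[E→φ5] = [1, 1]
r1 m[E→φ6] = [1, 1]
r1 m[A→φ0] = [1, 1]
r1 m[A→φ1] = [1, 1]
r1 m[A→φ2] = [1, 1]
r1 m[A→φ4] = [1, 1]
r2 m[φ0→S] = [9, 6]
r2 m[φ0→A] = [9, 6]
r2 m[φ1→E] = [9, 9]
r2 m[φ1→A] = [9, 9]
r2 m[φ2→A] = [6, 3]
r2 m[φ3→E] = [2, 7]
r2 m[φ4→A] = [8, 7]
r2 m[φ5→E] = [9, 5]
r2 m[φ6→E] = [1, 2]
r2 m[S→φ0] = [1, 1]
r2 m[E→φ1] = [18, 70]
r2 m[E→φ3] = [81, 90]
r2 m[E→φ5] = [18, 126]
r2 m[E→φ6] = [162, 315]
r2 m[A→φ0] = [432, 189]
r2 m[A→φ1] = [432, 126]
r2 m[A→φ2] = [648, 378]
r2 m[A→φ4] = [486, 162]
r3 m[φ0→S] = [3888, 1728]
r3 m[φ0→A] = [9, 6]
r3 m[φ1→E] = [1134, 3888]
r3 m[φ1→A] = [630, 560]
r3 m[φ2→A] = [6, 3]
r3 m[φ3→E] = [2, 7]
r3 m[φ4→A] = [8, 7]
r3 m[φ5→E] = [9, 5]
r3 m[φ6→E] = [1, 2]
r3 m[S→φ0] = [1, 1]
r3 m[E→φ1] = [18, 70]
r3 m[E→φ3] = [81, 90]
r3 m[E→φ5] = [18, 126]
r3 m[E→φ6] = [162, 315]
r3 m[A→φ0] = [432, 189]
r3 m[A→φ1] = [432, 126]
r3 m[A→φ2] = [648, 378]
r3 m[A→φ4] = [486, 162]
r4 m[φ0→S] = [3888, 1728]
r4 m[φ0→A] = [9, 6]
r4 m[φ1→E] = [1134, 3888]
r4 m[φ1→A] = [630, 560]
r4 m[φ2→A] = [6, 3]
r4 m[φ3→E] = [2, 7]
r4 m[φ4→A] = [8, 7]
r4 m[φ5→E] = [9, 5]
r4 m[φ6→E] = [1, 2]
r4 m[S→φ0] = [1, 1]
r4 m[E→φ1] = [18, 70]
r4 m[E→φ3] = [10206, 38880]
r4 m[E→φ5] = [2268, 54432]
r4 m[E→φ6] = [20412, 136080]
r4 m[A→φ0] = [30240, 11760]
r4 m[A→φ1] = [432, 126]
r4 m[A→φ2] = [45360, 23520]
r4 m[A→φ4] = [34020, 10080]
r5 m[φ0→S] = [272160, 120960]
r5 m[φ0→A] = [9, 6]
r5 m[φ1→E] = [1134, 3888]
r5 m[φ1→A] = [630, 560]
r5 m[φ2→A] = [6, 3]
r5 m[φ3→E] = [2, 7]
r5 m[φ4→A] = [8, 7]
r5 m[φ5→E] = [9, 5]
r5 m[φ6→E] = [1, 2]
r5 m[S→φ0] = [1, 1]
r5 m[E→φ1] = [18, 70]
r5 m[E→φ3] = [10206, 38880]
r5 m[E→φ5] = [2268, 54432]
r5 m[E→φ6] = [20412, 136080]
r5 m[A→φ0] = [30240, 11760]
r5 m[A→φ1] = [432, 126]
r5 m[A→φ2] = [45360, 23520]
r5 m[A→φ4] = [34020, 10080]
r6 m[φ0→S] = [272160, 120960]
r6 m[φ0→A] = [9, 6]
r6 m[φ1→E] = [1134, 3888]
r6 m[φ1→A] = [630, 560]
r6 m[φ2→A] = [6, 3]
r6 m[φ3→E] = [2, 7]
r6 m[φ4→A] = [8, 7]
r6 m[φ5→E] = [9, 5]
r6 m[φ6→E] = [1, 2]
r6 m[S→φ0] = [1, 1]
r6 m[E→φ1] = [18, 70]
r6 m[E→φ3] = [10206, 38880]
r6 m[E→φ5] = [2268, 54432]
r6 m[E→φ6] = [20412, 136080]
r6 m[A→φ0] = [30240, 11760]
r6 m[A→φ1] = [432, 126]
r6 m[A→φ2] = [45360, 23520]
r6 m[A→φ4] = [34020, 10080]
fixed point reached at round 6
b[E] = ⊗ incoming = [20412, 272160]

b[E] = [20412, 272160]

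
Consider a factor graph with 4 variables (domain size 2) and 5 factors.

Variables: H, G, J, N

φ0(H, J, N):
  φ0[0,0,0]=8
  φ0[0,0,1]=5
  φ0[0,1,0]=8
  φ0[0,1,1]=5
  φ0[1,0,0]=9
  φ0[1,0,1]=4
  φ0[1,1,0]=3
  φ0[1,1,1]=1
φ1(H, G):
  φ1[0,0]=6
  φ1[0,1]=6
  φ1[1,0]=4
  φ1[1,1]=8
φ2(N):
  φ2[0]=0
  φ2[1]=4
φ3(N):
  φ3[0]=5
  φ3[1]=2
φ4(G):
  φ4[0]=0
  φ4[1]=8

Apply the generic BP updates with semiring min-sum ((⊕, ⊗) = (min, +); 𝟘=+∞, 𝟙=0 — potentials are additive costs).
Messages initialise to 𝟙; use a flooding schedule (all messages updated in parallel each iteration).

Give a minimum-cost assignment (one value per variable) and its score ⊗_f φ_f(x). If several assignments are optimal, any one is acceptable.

init: all messages = 𝟙 over 2 values
r1 m[φ0→H] = [5, 1]
r1 m[φ0→J] = [4, 1]
r1 m[φ0→N] = [3, 1]
r1 m[φ1→H] = [6, 4]
r1 m[φ1→G] = [4, 6]
r1 m[φ2→N] = [0, 4]
r1 m[φ3→N] = [5, 2]
r1 m[φ4→G] = [0, 8]
r1 m[H→φ0] = [0, 0]
r1 m[H→φ1] = [0, 0]
r1 m[G→φ1] = [0, 0]
r1 m[G→φ4] = [0, 0]
r1 m[J→φ0] = [0, 0]
r1 m[N→φ0] = [0, 0]
r1 m[N→φ2] = [0, 0]
r1 m[N→φ3] = [0, 0]
r2 m[φ0→H] = [5, 1]
r2 m[φ0→J] = [4, 1]
r2 m[φ0→N] = [3, 1]
r2 m[φ1→H] = [6, 4]
r2 m[φ1→G] = [4, 6]
r2 m[φ2→N] = [0, 4]
r2 m[φ3→N] = [5, 2]
r2 m[φ4→G] = [0, 8]
r2 m[H→φ0] = [6, 4]
r2 m[H→φ1] = [5, 1]
r2 m[G→φ1] = [0, 8]
r2 m[G→φ4] = [4, 6]
r2 m[J→φ0] = [0, 0]
r2 m[N→φ0] = [5, 6]
r2 m[N→φ2] = [8, 3]
r2 m[N→φ3] = [3, 5]
r3 m[φ0→H] = [11, 7]
r3 m[φ0→J] = [14, 11]
r3 m[φ0→N] = [7, 5]
r3 m[φ1→H] = [6, 4]
r3 m[φ1→G] = [5, 9]
r3 m[φ2→N] = [0, 4]
r3 m[φ3→N] = [5, 2]
r3 m[φ4→G] = [0, 8]
r3 m[H→φ0] = [6, 4]
r3 m[H→φ1] = [5, 1]
r3 m[G→φ1] = [0, 8]
r3 m[G→φ4] = [4, 6]
r3 m[J→φ0] = [0, 0]
r3 m[N→φ0] = [5, 6]
r3 m[N→φ2] = [8, 3]
r3 m[N→φ3] = [3, 5]
r4 m[φ0→H] = [11, 7]
r4 m[φ0→J] = [14, 11]
r4 m[φ0→N] = [7, 5]
r4 m[φ1→H] = [6, 4]
r4 m[φ1→G] = [5, 9]
r4 m[φ2→N] = [0, 4]
r4 m[φ3→N] = [5, 2]
r4 m[φ4→G] = [0, 8]
r4 m[H→φ0] = [6, 4]
r4 m[H→φ1] = [11, 7]
r4 m[G→φ1] = [0, 8]
r4 m[G→φ4] = [5, 9]
r4 m[J→φ0] = [0, 0]
r4 m[N→φ0] = [5, 6]
r4 m[N→φ2] = [12, 7]
r4 m[N→φ3] = [7, 9]
r5 m[φ0→H] = [11, 7]
r5 m[φ0→J] = [14, 11]
r5 m[φ0→N] = [7, 5]
r5 m[φ1→H] = [6, 4]
r5 m[φ1→G] = [11, 15]
r5 m[φ2→N] = [0, 4]
r5 m[φ3→N] = [5, 2]
r5 m[φ4→G] = [0, 8]
r5 m[H→φ0] = [6, 4]
r5 m[H→φ1] = [11, 7]
r5 m[G→φ1] = [0, 8]
r5 m[G→φ4] = [5, 9]
r5 m[J→φ0] = [0, 0]
r5 m[N→φ0] = [5, 6]
r5 m[N→φ2] = [12, 7]
r5 m[N→φ3] = [7, 9]
r6 m[φ0→H] = [11, 7]
r6 m[φ0→J] = [14, 11]
r6 m[φ0→N] = [7, 5]
r6 m[φ1→H] = [6, 4]
r6 m[φ1→G] = [11, 15]
r6 m[φ2→N] = [0, 4]
r6 m[φ3→N] = [5, 2]
r6 m[φ4→G] = [0, 8]
r6 m[H→φ0] = [6, 4]
r6 m[H→φ1] = [11, 7]
r6 m[G→φ1] = [0, 8]
r6 m[G→φ4] = [11, 15]
r6 m[J→φ0] = [0, 0]
r6 m[N→φ0] = [5, 6]
r6 m[N→φ2] = [12, 7]
r6 m[N→φ3] = [7, 9]
r7 m[φ0→H] = [11, 7]
r7 m[φ0→J] = [14, 11]
r7 m[φ0→N] = [7, 5]
r7 m[φ1→H] = [6, 4]
r7 m[φ1→G] = [11, 15]
r7 m[φ2→N] = [0, 4]
r7 m[φ3→N] = [5, 2]
r7 m[φ4→G] = [0, 8]
r7 m[H→φ0] = [6, 4]
r7 m[H→φ1] = [11, 7]
r7 m[G→φ1] = [0, 8]
r7 m[G→φ4] = [11, 15]
r7 m[J→φ0] = [0, 0]
r7 m[N→φ0] = [5, 6]
r7 m[N→φ2] = [12, 7]
r7 m[N→φ3] = [7, 9]
fixed point reached at round 7
traceback from H: (H=1, G=0, J=1, N=1), score=11

assignment: (H=1, G=0, J=1, N=1); score = 11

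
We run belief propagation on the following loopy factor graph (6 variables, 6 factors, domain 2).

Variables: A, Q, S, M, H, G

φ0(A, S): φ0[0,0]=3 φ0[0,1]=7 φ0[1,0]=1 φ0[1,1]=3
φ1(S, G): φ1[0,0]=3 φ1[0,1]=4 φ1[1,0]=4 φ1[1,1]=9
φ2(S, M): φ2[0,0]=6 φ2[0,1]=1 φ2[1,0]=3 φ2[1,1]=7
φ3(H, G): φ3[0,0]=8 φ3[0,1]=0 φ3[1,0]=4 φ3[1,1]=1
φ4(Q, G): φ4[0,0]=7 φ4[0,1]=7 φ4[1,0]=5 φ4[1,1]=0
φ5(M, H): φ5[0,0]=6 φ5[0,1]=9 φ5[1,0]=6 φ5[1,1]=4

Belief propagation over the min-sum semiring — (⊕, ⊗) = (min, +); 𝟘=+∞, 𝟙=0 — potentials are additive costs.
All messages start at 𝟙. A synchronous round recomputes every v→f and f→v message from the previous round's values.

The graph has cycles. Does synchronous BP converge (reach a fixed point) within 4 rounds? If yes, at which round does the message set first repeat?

init: all messages = 𝟙 over 2 values
r1 m[φ0→A] = [3, 1]
r1 m[φ0→S] = [1, 3]
r1 m[φ1→S] = [3, 4]
r1 m[φ1→G] = [3, 4]
r1 m[φ2→S] = [1, 3]
r1 m[φ2→M] = [3, 1]
r1 m[φ3→H] = [0, 1]
r1 m[φ3→G] = [4, 0]
r1 m[φ4→Q] = [7, 0]
r1 m[φ4→G] = [5, 0]
r1 m[φ5→M] = [6, 4]
r1 m[φ5→H] = [6, 4]
r1 m[A→φ0] = [0, 0]
r1 m[Q→φ4] = [0, 0]
r1 m[S→φ0] = [0, 0]
r1 m[S→φ1] = [0, 0]
r1 m[S→φ2] = [0, 0]
r1 m[M→φ2] = [0, 0]
r1 m[M→φ5] = [0, 0]
r1 m[H→φ3] = [0, 0]
r1 m[H→φ5] = [0, 0]
r1 m[G→φ1] = [0, 0]
r1 m[G→φ3] = [0, 0]
r1 m[G→φ4] = [0, 0]
r2 m[φ0→A] = [3, 1]
r2 m[φ0→S] = [1, 3]
r2 m[φ1→S] = [3, 4]
r2 m[φ1→G] = [3, 4]
r2 m[φ2→S] = [1, 3]
r2 m[φ2→M] = [3, 1]
r2 m[φ3→H] = [0, 1]
r2 m[φ3→G] = [4, 0]
r2 m[φ4→Q] = [7, 0]
r2 m[φ4→G] = [5, 0]
r2 m[φ5→M] = [6, 4]
r2 m[φ5→H] = [6, 4]
r2 m[A→φ0] = [0, 0]
r2 m[Q→φ4] = [0, 0]
r2 m[S→φ0] = [4, 7]
r2 m[S→φ1] = [2, 6]
r2 m[S→φ2] = [4, 7]
r2 m[M→φ2] = [6, 4]
r2 m[M→φ5] = [3, 1]
r2 m[H→φ3] = [6, 4]
r2 m[H→φ5] = [0, 1]
r2 m[G→φ1] = [9, 0]
r2 m[G→φ3] = [8, 4]
r2 m[G→φ4] = [7, 4]
r3 m[φ0→A] = [7, 5]
r3 m[φ0→S] = [1, 3]
r3 m[φ1→S] = [4, 9]
r3 m[φ1→G] = [5, 6]
r3 m[φ2→S] = [5, 9]
r3 m[φ2→M] = [10, 5]
r3 m[φ3→H] = [4, 5]
r3 m[φ3→G] = [8, 5]
r3 m[φ4→Q] = [11, 4]
r3 m[φ4→G] = [5, 0]
r3 m[φ5→M] = [6, 5]
r3 m[φ5→H] = [7, 5]
r3 m[A→φ0] = [0, 0]
r3 m[Q→φ4] = [0, 0]
r3 m[S→φ0] = [4, 7]
r3 m[S→φ1] = [2, 6]
r3 m[S→φ2] = [4, 7]
r3 m[M→φ2] = [6, 4]
r3 m[M→φ5] = [3, 1]
r3 m[H→φ3] = [6, 4]
r3 m[H→φ5] = [0, 1]
r3 m[G→φ1] = [9, 0]
r3 m[G→φ3] = [8, 4]
r3 m[G→φ4] = [7, 4]
r4 m[φ0→A] = [7, 5]
r4 m[φ0→S] = [1, 3]
r4 m[φ1→S] = [4, 9]
r4 m[φ1→G] = [5, 6]
r4 m[φ2→S] = [5, 9]
r4 m[φ2→M] = [10, 5]
r4 m[φ3→H] = [4, 5]
r4 m[φ3→G] = [8, 5]
r4 m[φ4→Q] = [11, 4]
r4 m[φ4→G] = [5, 0]
r4 m[φ5→M] = [6, 5]
r4 m[φ5→H] = [7, 5]
r4 m[A→φ0] = [0, 0]
r4 m[Q→φ4] = [0, 0]
r4 m[S→φ0] = [9, 18]
r4 m[S→φ1] = [6, 12]
r4 m[S→φ2] = [5, 12]
r4 m[M→φ2] = [6, 5]
r4 m[M→φ5] = [10, 5]
r4 m[H→φ3] = [7, 5]
r4 m[H→φ5] = [4, 5]
r4 m[G→φ1] = [13, 5]
r4 m[G→φ3] = [10, 6]
r4 m[G→φ4] = [13, 11]
no fixed point within 4 rounds

NOT CONVERGED within 4 rounds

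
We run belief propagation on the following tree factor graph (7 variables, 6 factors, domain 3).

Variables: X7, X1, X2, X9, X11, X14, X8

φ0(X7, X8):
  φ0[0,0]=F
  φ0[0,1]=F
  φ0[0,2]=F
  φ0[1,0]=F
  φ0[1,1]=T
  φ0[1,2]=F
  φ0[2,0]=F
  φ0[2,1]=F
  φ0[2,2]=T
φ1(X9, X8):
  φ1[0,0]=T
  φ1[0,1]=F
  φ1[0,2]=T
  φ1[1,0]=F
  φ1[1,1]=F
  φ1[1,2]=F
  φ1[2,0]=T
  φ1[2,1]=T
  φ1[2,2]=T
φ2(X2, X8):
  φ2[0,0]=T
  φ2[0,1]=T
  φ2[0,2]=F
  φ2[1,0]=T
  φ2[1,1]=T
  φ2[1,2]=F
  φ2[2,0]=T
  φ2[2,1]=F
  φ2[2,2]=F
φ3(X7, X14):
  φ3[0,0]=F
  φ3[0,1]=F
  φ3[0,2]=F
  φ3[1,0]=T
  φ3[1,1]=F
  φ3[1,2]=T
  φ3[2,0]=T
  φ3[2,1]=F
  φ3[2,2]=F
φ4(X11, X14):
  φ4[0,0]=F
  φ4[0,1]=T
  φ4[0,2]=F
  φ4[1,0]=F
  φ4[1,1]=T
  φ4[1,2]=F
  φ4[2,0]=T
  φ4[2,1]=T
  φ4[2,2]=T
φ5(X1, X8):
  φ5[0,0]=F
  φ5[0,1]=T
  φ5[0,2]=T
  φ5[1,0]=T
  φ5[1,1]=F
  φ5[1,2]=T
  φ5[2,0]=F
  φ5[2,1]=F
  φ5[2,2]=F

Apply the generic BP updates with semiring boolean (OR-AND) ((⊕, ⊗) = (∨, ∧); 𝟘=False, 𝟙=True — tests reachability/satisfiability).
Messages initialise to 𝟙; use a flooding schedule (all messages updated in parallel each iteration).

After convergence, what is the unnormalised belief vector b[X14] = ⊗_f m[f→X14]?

b[X14] = [T, F, T]

init: all messages = 𝟙 over 3 values
r1 m[φ0→X7] = [F, T, T]
r1 m[φ0→X8] = [F, T, T]
r1 m[φ1→X9] = [T, F, T]
r1 m[φ1→X8] = [T, T, T]
r1 m[φ2→X2] = [T, T, T]
r1 m[φ2→X8] = [T, T, F]
r1 m[φ3→X7] = [F, T, T]
r1 m[φ3→X14] = [T, F, T]
r1 m[φ4→X11] = [T, T, T]
r1 m[φ4→X14] = [T, T, T]
r1 m[φ5→X1] = [T, T, F]
r1 m[φ5→X8] = [T, T, T]
r1 m[X7→φ0] = [T, T, T]
r1 m[X7→φ3] = [T, T, T]
r1 m[X1→φ5] = [T, T, T]
r1 m[X2→φ2] = [T, T, T]
r1 m[X9→φ1] = [T, T, T]
r1 m[X11→φ4] = [T, T, T]
r1 m[X14→φ3] = [T, T, T]
r1 m[X14→φ4] = [T, T, T]
r1 m[X8→φ0] = [T, T, T]
r1 m[X8→φ1] = [T, T, T]
r1 m[X8→φ2] = [T, T, T]
r1 m[X8→φ5] = [T, T, T]
r2 m[φ0→X7] = [F, T, T]
r2 m[φ0→X8] = [F, T, T]
r2 m[φ1→X9] = [T, F, T]
r2 m[φ1→X8] = [T, T, T]
r2 m[φ2→X2] = [T, T, T]
r2 m[φ2→X8] = [T, T, F]
r2 m[φ3→X7] = [F, T, T]
r2 m[φ3→X14] = [T, F, T]
r2 m[φ4→X11] = [T, T, T]
r2 m[φ4→X14] = [T, T, T]
r2 m[φ5→X1] = [T, T, F]
r2 m[φ5→X8] = [T, T, T]
r2 m[X7→φ0] = [F, T, T]
r2 m[X7→φ3] = [F, T, T]
r2 m[X1→φ5] = [T, T, T]
r2 m[X2→φ2] = [T, T, T]
r2 m[X9→φ1] = [T, T, T]
r2 m[X11→φ4] = [T, T, T]
r2 m[X14→φ3] = [T, T, T]
r2 m[X14→φ4] = [T, F, T]
r2 m[X8→φ0] = [T, T, F]
r2 m[X8→φ1] = [F, T, F]
r2 m[X8→φ2] = [F, T, T]
r2 m[X8→φ5] = [F, T, F]
r3 m[φ0→X7] = [F, T, F]
r3 m[φ0→X8] = [F, T, T]
r3 m[φ1→X9] = [F, F, T]
r3 m[φ1→X8] = [T, T, T]
r3 m[φ2→X2] = [T, T, F]
r3 m[φ2→X8] = [T, T, F]
r3 m[φ3→X7] = [F, T, T]
r3 m[φ3→X14] = [T, F, T]
r3 m[φ4→X11] = [F, F, T]
r3 m[φ4→X14] = [T, T, T]
r3 m[φ5→X1] = [T, F, F]
r3 m[φ5→X8] = [T, T, T]
r3 m[X7→φ0] = [F, T, T]
r3 m[X7→φ3] = [F, T, T]
r3 m[X1→φ5] = [T, T, T]
r3 m[X2→φ2] = [T, T, T]
r3 m[X9→φ1] = [T, T, T]
r3 m[X11→φ4] = [T, T, T]
r3 m[X14→φ3] = [T, T, T]
r3 m[X14→φ4] = [T, F, T]
r3 m[X8→φ0] = [T, T, F]
r3 m[X8→φ1] = [F, T, F]
r3 m[X8→φ2] = [F, T, T]
r3 m[X8→φ5] = [F, T, F]
r4 m[φ0→X7] = [F, T, F]
r4 m[φ0→X8] = [F, T, T]
r4 m[φ1→X9] = [F, F, T]
r4 m[φ1→X8] = [T, T, T]
r4 m[φ2→X2] = [T, T, F]
r4 m[φ2→X8] = [T, T, F]
r4 m[φ3→X7] = [F, T, T]
r4 m[φ3→X14] = [T, F, T]
r4 m[φ4→X11] = [F, F, T]
r4 m[φ4→X14] = [T, T, T]
r4 m[φ5→X1] = [T, F, F]
r4 m[φ5→X8] = [T, T, T]
r4 m[X7→φ0] = [F, T, T]
r4 m[X7→φ3] = [F, T, F]
r4 m[X1→φ5] = [T, T, T]
r4 m[X2→φ2] = [T, T, T]
r4 m[X9→φ1] = [T, T, T]
r4 m[X11→φ4] = [T, T, T]
r4 m[X14→φ3] = [T, T, T]
r4 m[X14→φ4] = [T, F, T]
r4 m[X8→φ0] = [T, T, F]
r4 m[X8→φ1] = [F, T, F]
r4 m[X8→φ2] = [F, T, T]
r4 m[X8→φ5] = [F, T, F]
r5 m[φ0→X7] = [F, T, F]
r5 m[φ0→X8] = [F, T, T]
r5 m[φ1→X9] = [F, F, T]
r5 m[φ1→X8] = [T, T, T]
r5 m[φ2→X2] = [T, T, F]
r5 m[φ2→X8] = [T, T, F]
r5 m[φ3→X7] = [F, T, T]
r5 m[φ3→X14] = [T, F, T]
r5 m[φ4→X11] = [F, F, T]
r5 m[φ4→X14] = [T, T, T]
r5 m[φ5→X1] = [T, F, F]
r5 m[φ5→X8] = [T, T, T]
r5 m[X7→φ0] = [F, T, T]
r5 m[X7→φ3] = [F, T, F]
r5 m[X1→φ5] = [T, T, T]
r5 m[X2→φ2] = [T, T, T]
r5 m[X9→φ1] = [T, T, T]
r5 m[X11→φ4] = [T, T, T]
r5 m[X14→φ3] = [T, T, T]
r5 m[X14→φ4] = [T, F, T]
r5 m[X8→φ0] = [T, T, F]
r5 m[X8→φ1] = [F, T, F]
r5 m[X8→φ2] = [F, T, T]
r5 m[X8→φ5] = [F, T, F]
fixed point reached at round 5
b[X14] = ⊗ incoming = [T, F, T]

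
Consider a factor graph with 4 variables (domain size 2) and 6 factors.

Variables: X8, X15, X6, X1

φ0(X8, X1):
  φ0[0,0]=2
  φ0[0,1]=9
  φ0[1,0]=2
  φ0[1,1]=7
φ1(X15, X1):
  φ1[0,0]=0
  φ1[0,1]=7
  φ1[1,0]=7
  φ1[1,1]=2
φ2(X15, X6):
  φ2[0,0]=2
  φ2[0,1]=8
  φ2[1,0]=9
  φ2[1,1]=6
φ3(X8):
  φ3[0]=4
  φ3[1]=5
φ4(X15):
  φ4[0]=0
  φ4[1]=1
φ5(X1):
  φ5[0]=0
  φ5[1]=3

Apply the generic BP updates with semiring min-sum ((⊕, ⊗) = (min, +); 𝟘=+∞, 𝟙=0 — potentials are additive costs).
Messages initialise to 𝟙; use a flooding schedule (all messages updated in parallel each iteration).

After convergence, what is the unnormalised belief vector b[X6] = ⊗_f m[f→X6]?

init: all messages = 𝟙 over 2 values
r1 m[φ0→X8] = [2, 2]
r1 m[φ0→X1] = [2, 7]
r1 m[φ1→X15] = [0, 2]
r1 m[φ1→X1] = [0, 2]
r1 m[φ2→X15] = [2, 6]
r1 m[φ2→X6] = [2, 6]
r1 m[φ3→X8] = [4, 5]
r1 m[φ4→X15] = [0, 1]
r1 m[φ5→X1] = [0, 3]
r1 m[X8→φ0] = [0, 0]
r1 m[X8→φ3] = [0, 0]
r1 m[X15→φ1] = [0, 0]
r1 m[X15→φ2] = [0, 0]
r1 m[X15→φ4] = [0, 0]
r1 m[X6→φ2] = [0, 0]
r1 m[X1→φ0] = [0, 0]
r1 m[X1→φ1] = [0, 0]
r1 m[X1→φ5] = [0, 0]
r2 m[φ0→X8] = [2, 2]
r2 m[φ0→X1] = [2, 7]
r2 m[φ1→X15] = [0, 2]
r2 m[φ1→X1] = [0, 2]
r2 m[φ2→X15] = [2, 6]
r2 m[φ2→X6] = [2, 6]
r2 m[φ3→X8] = [4, 5]
r2 m[φ4→X15] = [0, 1]
r2 m[φ5→X1] = [0, 3]
r2 m[X8→φ0] = [4, 5]
r2 m[X8→φ3] = [2, 2]
r2 m[X15→φ1] = [2, 7]
r2 m[X15→φ2] = [0, 3]
r2 m[X15→φ4] = [2, 8]
r2 m[X6→φ2] = [0, 0]
r2 m[X1→φ0] = [0, 5]
r2 m[X1→φ1] = [2, 10]
r2 m[X1→φ5] = [2, 9]
r3 m[φ0→X8] = [2, 2]
r3 m[φ0→X1] = [6, 12]
r3 m[φ1→X15] = [2, 9]
r3 m[φ1→X1] = [2, 9]
r3 m[φ2→X15] = [2, 6]
r3 m[φ2→X6] = [2, 8]
r3 m[φ3→X8] = [4, 5]
r3 m[φ4→X15] = [0, 1]
r3 m[φ5→X1] = [0, 3]
r3 m[X8→φ0] = [4, 5]
r3 m[X8→φ3] = [2, 2]
r3 m[X15→φ1] = [2, 7]
r3 m[X15→φ2] = [0, 3]
r3 m[X15→φ4] = [2, 8]
r3 m[X6→φ2] = [0, 0]
r3 m[X1→φ0] = [0, 5]
r3 m[X1→φ1] = [2, 10]
r3 m[X1→φ5] = [2, 9]
r4 m[φ0→X8] = [2, 2]
r4 m[φ0→X1] = [6, 12]
r4 m[φ1→X15] = [2, 9]
r4 m[φ1→X1] = [2, 9]
r4 m[φ2→X15] = [2, 6]
r4 m[φ2→X6] = [2, 8]
r4 m[φ3→X8] = [4, 5]
r4 m[φ4→X15] = [0, 1]
r4 m[φ5→X1] = [0, 3]
r4 m[X8→φ0] = [4, 5]
r4 m[X8→φ3] = [2, 2]
r4 m[X15→φ1] = [2, 7]
r4 m[X15→φ2] = [2, 10]
r4 m[X15→φ4] = [4, 15]
r4 m[X6→φ2] = [0, 0]
r4 m[X1→φ0] = [2, 12]
r4 m[X1→φ1] = [6, 15]
r4 m[X1→φ5] = [8, 21]
r5 m[φ0→X8] = [4, 4]
r5 m[φ0→X1] = [6, 12]
r5 m[φ1→X15] = [6, 13]
r5 m[φ1→X1] = [2, 9]
r5 m[φ2→X15] = [2, 6]
r5 m[φ2→X6] = [4, 10]
r5 m[φ3→X8] = [4, 5]
r5 m[φ4→X15] = [0, 1]
r5 m[φ5→X1] = [0, 3]
r5 m[X8→φ0] = [4, 5]
r5 m[X8→φ3] = [2, 2]
r5 m[X15→φ1] = [2, 7]
r5 m[X15→φ2] = [2, 10]
r5 m[X15→φ4] = [4, 15]
r5 m[X6→φ2] = [0, 0]
r5 m[X1→φ0] = [2, 12]
r5 m[X1→φ1] = [6, 15]
r5 m[X1→φ5] = [8, 21]
r6 m[φ0→X8] = [4, 4]
r6 m[φ0→X1] = [6, 12]
r6 m[φ1→X15] = [6, 13]
r6 m[φ1→X1] = [2, 9]
r6 m[φ2→X15] = [2, 6]
r6 m[φ2→X6] = [4, 10]
r6 m[φ3→X8] = [4, 5]
r6 m[φ4→X15] = [0, 1]
r6 m[φ5→X1] = [0, 3]
r6 m[X8→φ0] = [4, 5]
r6 m[X8→φ3] = [4, 4]
r6 m[X15→φ1] = [2, 7]
r6 m[X15→φ2] = [6, 14]
r6 m[X15→φ4] = [8, 19]
r6 m[X6→φ2] = [0, 0]
r6 m[X1→φ0] = [2, 12]
r6 m[X1→φ1] = [6, 15]
r6 m[X1→φ5] = [8, 21]
r7 m[φ0→X8] = [4, 4]
r7 m[φ0→X1] = [6, 12]
r7 m[φ1→X15] = [6, 13]
r7 m[φ1→X1] = [2, 9]
r7 m[φ2→X15] = [2, 6]
r7 m[φ2→X6] = [8, 14]
r7 m[φ3→X8] = [4, 5]
r7 m[φ4→X15] = [0, 1]
r7 m[φ5→X1] = [0, 3]
r7 m[X8→φ0] = [4, 5]
r7 m[X8→φ3] = [4, 4]
r7 m[X15→φ1] = [2, 7]
r7 m[X15→φ2] = [6, 14]
r7 m[X15→φ4] = [8, 19]
r7 m[X6→φ2] = [0, 0]
r7 m[X1→φ0] = [2, 12]
r7 m[X1→φ1] = [6, 15]
r7 m[X1→φ5] = [8, 21]
r8 m[φ0→X8] = [4, 4]
r8 m[φ0→X1] = [6, 12]
r8 m[φ1→X15] = [6, 13]
r8 m[φ1→X1] = [2, 9]
r8 m[φ2→X15] = [2, 6]
r8 m[φ2→X6] = [8, 14]
r8 m[φ3→X8] = [4, 5]
r8 m[φ4→X15] = [0, 1]
r8 m[φ5→X1] = [0, 3]
r8 m[X8→φ0] = [4, 5]
r8 m[X8→φ3] = [4, 4]
r8 m[X15→φ1] = [2, 7]
r8 m[X15→φ2] = [6, 14]
r8 m[X15→φ4] = [8, 19]
r8 m[X6→φ2] = [0, 0]
r8 m[X1→φ0] = [2, 12]
r8 m[X1→φ1] = [6, 15]
r8 m[X1→φ5] = [8, 21]
fixed point reached at round 8
b[X6] = ⊗ incoming = [8, 14]

b[X6] = [8, 14]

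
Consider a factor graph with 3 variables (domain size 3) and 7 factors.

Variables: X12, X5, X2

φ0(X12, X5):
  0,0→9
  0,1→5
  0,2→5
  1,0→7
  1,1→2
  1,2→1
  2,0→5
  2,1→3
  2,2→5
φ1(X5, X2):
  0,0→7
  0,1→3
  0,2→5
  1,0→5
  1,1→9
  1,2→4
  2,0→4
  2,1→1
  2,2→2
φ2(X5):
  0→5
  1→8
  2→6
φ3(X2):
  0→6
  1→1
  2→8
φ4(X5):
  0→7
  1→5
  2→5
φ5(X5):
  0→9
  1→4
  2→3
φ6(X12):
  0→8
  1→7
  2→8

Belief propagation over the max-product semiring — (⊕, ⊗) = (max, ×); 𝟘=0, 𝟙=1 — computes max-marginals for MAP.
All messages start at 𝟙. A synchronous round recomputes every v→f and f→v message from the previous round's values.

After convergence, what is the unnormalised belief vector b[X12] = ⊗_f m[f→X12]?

init: all messages = 𝟙 over 3 values
r1 m[φ0→X12] = [9, 7, 5]
r1 m[φ0→X5] = [9, 5, 5]
r1 m[φ1→X5] = [7, 9, 4]
r1 m[φ1→X2] = [7, 9, 5]
r1 m[φ2→X5] = [5, 8, 6]
r1 m[φ3→X2] = [6, 1, 8]
r1 m[φ4→X5] = [7, 5, 5]
r1 m[φ5→X5] = [9, 4, 3]
r1 m[φ6→X12] = [8, 7, 8]
r1 m[X12→φ0] = [1, 1, 1]
r1 m[X12→φ6] = [1, 1, 1]
r1 m[X5→φ0] = [1, 1, 1]
r1 m[X5→φ1] = [1, 1, 1]
r1 m[X5→φ2] = [1, 1, 1]
r1 m[X5→φ4] = [1, 1, 1]
r1 m[X5→φ5] = [1, 1, 1]
r1 m[X2→φ1] = [1, 1, 1]
r1 m[X2→φ3] = [1, 1, 1]
r2 m[φ0→X12] = [9, 7, 5]
r2 m[φ0→X5] = [9, 5, 5]
r2 m[φ1→X5] = [7, 9, 4]
r2 m[φ1→X2] = [7, 9, 5]
r2 m[φ2→X5] = [5, 8, 6]
r2 m[φ3→X2] = [6, 1, 8]
r2 m[φ4→X5] = [7, 5, 5]
r2 m[φ5→X5] = [9, 4, 3]
r2 m[φ6→X12] = [8, 7, 8]
r2 m[X12→φ0] = [8, 7, 8]
r2 m[X12→φ6] = [9, 7, 5]
r2 m[X5→φ0] = [2205, 1440, 360]
r2 m[X5→φ1] = [2835, 800, 450]
r2 m[X5→φ2] = [3969, 900, 300]
r2 m[X5→φ4] = [2835, 1440, 360]
r2 m[X5→φ5] = [2205, 1800, 600]
r2 m[X2→φ1] = [6, 1, 8]
r2 m[X2→φ3] = [7, 9, 5]
r3 m[φ0→X12] = [19845, 15435, 11025]
r3 m[φ0→X5] = [72, 40, 40]
r3 m[φ1→X5] = [42, 32, 24]
r3 m[φ1→X2] = [19845, 8505, 14175]
r3 m[φ2→X5] = [5, 8, 6]
r3 m[φ3→X2] = [6, 1, 8]
r3 m[φ4→X5] = [7, 5, 5]
r3 m[φ5→X5] = [9, 4, 3]
r3 m[φ6→X12] = [8, 7, 8]
r3 m[X12→φ0] = [8, 7, 8]
r3 m[X12→φ6] = [9, 7, 5]
r3 m[X5→φ0] = [2205, 1440, 360]
r3 m[X5→φ1] = [2835, 800, 450]
r3 m[X5→φ2] = [3969, 900, 300]
r3 m[X5→φ4] = [2835, 1440, 360]
r3 m[X5→φ5] = [2205, 1800, 600]
r3 m[X2→φ1] = [6, 1, 8]
r3 m[X2→φ3] = [7, 9, 5]
r4 m[φ0→X12] = [19845, 15435, 11025]
r4 m[φ0→X5] = [72, 40, 40]
r4 m[φ1→X5] = [42, 32, 24]
r4 m[φ1→X2] = [19845, 8505, 14175]
r4 m[φ2→X5] = [5, 8, 6]
r4 m[φ3→X2] = [6, 1, 8]
r4 m[φ4→X5] = [7, 5, 5]
r4 m[φ5→X5] = [9, 4, 3]
r4 m[φ6→X12] = [8, 7, 8]
r4 m[X12→φ0] = [8, 7, 8]
r4 m[X12→φ6] = [19845, 15435, 11025]
r4 m[X5→φ0] = [13230, 5120, 2160]
r4 m[X5→φ1] = [22680, 6400, 3600]
r4 m[X5→φ2] = [190512, 25600, 14400]
r4 m[X5→φ4] = [136080, 40960, 17280]
r4 m[X5→φ5] = [105840, 51200, 28800]
r4 m[X2→φ1] = [6, 1, 8]
r4 m[X2→φ3] = [19845, 8505, 14175]
r5 m[φ0→X12] = [119070, 92610, 66150]
r5 m[φ0→X5] = [72, 40, 40]
r5 m[φ1→X5] = [42, 32, 24]
r5 m[φ1→X2] = [158760, 68040, 113400]
r5 m[φ2→X5] = [5, 8, 6]
r5 m[φ3→X2] = [6, 1, 8]
r5 m[φ4→X5] = [7, 5, 5]
r5 m[φ5→X5] = [9, 4, 3]
r5 m[φ6→X12] = [8, 7, 8]
r5 m[X12→φ0] = [8, 7, 8]
r5 m[X12→φ6] = [19845, 15435, 11025]
r5 m[X5→φ0] = [13230, 5120, 2160]
r5 m[X5→φ1] = [22680, 6400, 3600]
r5 m[X5→φ2] = [190512, 25600, 14400]
r5 m[X5→φ4] = [136080, 40960, 17280]
r5 m[X5→φ5] = [105840, 51200, 28800]
r5 m[X2→φ1] = [6, 1, 8]
r5 m[X2→φ3] = [19845, 8505, 14175]
r6 m[φ0→X12] = [119070, 92610, 66150]
r6 m[φ0→X5] = [72, 40, 40]
r6 m[φ1→X5] = [42, 32, 24]
r6 m[φ1→X2] = [158760, 68040, 113400]
r6 m[φ2→X5] = [5, 8, 6]
r6 m[φ3→X2] = [6, 1, 8]
r6 m[φ4→X5] = [7, 5, 5]
r6 m[φ5→X5] = [9, 4, 3]
r6 m[φ6→X12] = [8, 7, 8]
r6 m[X12→φ0] = [8, 7, 8]
r6 m[X12→φ6] = [119070, 92610, 66150]
r6 m[X5→φ0] = [13230, 5120, 2160]
r6 m[X5→φ1] = [22680, 6400, 3600]
r6 m[X5→φ2] = [190512, 25600, 14400]
r6 m[X5→φ4] = [136080, 40960, 17280]
r6 m[X5→φ5] = [105840, 51200, 28800]
r6 m[X2→φ1] = [6, 1, 8]
r6 m[X2→φ3] = [158760, 68040, 113400]
r7 m[φ0→X12] = [119070, 92610, 66150]
r7 m[φ0→X5] = [72, 40, 40]
r7 m[φ1→X5] = [42, 32, 24]
r7 m[φ1→X2] = [158760, 68040, 113400]
r7 m[φ2→X5] = [5, 8, 6]
r7 m[φ3→X2] = [6, 1, 8]
r7 m[φ4→X5] = [7, 5, 5]
r7 m[φ5→X5] = [9, 4, 3]
r7 m[φ6→X12] = [8, 7, 8]
r7 m[X12→φ0] = [8, 7, 8]
r7 m[X12→φ6] = [119070, 92610, 66150]
r7 m[X5→φ0] = [13230, 5120, 2160]
r7 m[X5→φ1] = [22680, 6400, 3600]
r7 m[X5→φ2] = [190512, 25600, 14400]
r7 m[X5→φ4] = [136080, 40960, 17280]
r7 m[X5→φ5] = [105840, 51200, 28800]
r7 m[X2→φ1] = [6, 1, 8]
r7 m[X2→φ3] = [158760, 68040, 113400]
fixed point reached at round 7
b[X12] = ⊗ incoming = [952560, 648270, 529200]

b[X12] = [952560, 648270, 529200]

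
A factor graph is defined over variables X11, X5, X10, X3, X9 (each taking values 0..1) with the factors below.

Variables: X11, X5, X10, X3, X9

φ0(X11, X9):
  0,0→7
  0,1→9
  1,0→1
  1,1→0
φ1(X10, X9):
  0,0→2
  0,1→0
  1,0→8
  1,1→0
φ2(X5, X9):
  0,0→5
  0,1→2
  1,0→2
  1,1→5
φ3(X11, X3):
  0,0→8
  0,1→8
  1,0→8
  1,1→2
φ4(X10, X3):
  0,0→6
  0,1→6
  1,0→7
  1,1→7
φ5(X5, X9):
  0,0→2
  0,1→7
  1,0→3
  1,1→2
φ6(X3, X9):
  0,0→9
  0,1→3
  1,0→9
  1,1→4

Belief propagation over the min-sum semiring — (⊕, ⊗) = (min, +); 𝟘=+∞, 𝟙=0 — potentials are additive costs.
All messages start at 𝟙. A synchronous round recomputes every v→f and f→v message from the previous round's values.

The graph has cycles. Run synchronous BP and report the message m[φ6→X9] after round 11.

init: all messages = 𝟙 over 2 values
r1 m[φ0→X11] = [7, 0]
r1 m[φ0→X9] = [1, 0]
r1 m[φ1→X10] = [0, 0]
r1 m[φ1→X9] = [2, 0]
r1 m[φ2→X5] = [2, 2]
r1 m[φ2→X9] = [2, 2]
r1 m[φ3→X11] = [8, 2]
r1 m[φ3→X3] = [8, 2]
r1 m[φ4→X10] = [6, 7]
r1 m[φ4→X3] = [6, 6]
r1 m[φ5→X5] = [2, 2]
r1 m[φ5→X9] = [2, 2]
r1 m[φ6→X3] = [3, 4]
r1 m[φ6→X9] = [9, 3]
r1 m[X11→φ0] = [0, 0]
r1 m[X11→φ3] = [0, 0]
r1 m[X5→φ2] = [0, 0]
r1 m[X5→φ5] = [0, 0]
r1 m[X10→φ1] = [0, 0]
r1 m[X10→φ4] = [0, 0]
r1 m[X3→φ3] = [0, 0]
r1 m[X3→φ4] = [0, 0]
r1 m[X3→φ6] = [0, 0]
r1 m[X9→φ0] = [0, 0]
r1 m[X9→φ1] = [0, 0]
r1 m[X9→φ2] = [0, 0]
r1 m[X9→φ5] = [0, 0]
r1 m[X9→φ6] = [0, 0]
r2 m[φ0→X11] = [7, 0]
r2 m[φ0→X9] = [1, 0]
r2 m[φ1→X10] = [0, 0]
r2 m[φ1→X9] = [2, 0]
r2 m[φ2→X5] = [2, 2]
r2 m[φ2→X9] = [2, 2]
r2 m[φ3→X11] = [8, 2]
r2 m[φ3→X3] = [8, 2]
r2 m[φ4→X10] = [6, 7]
r2 m[φ4→X3] = [6, 6]
r2 m[φ5→X5] = [2, 2]
r2 m[φ5→X9] = [2, 2]
r2 m[φ6→X3] = [3, 4]
r2 m[φ6→X9] = [9, 3]
r2 m[X11→φ0] = [8, 2]
r2 m[X11→φ3] = [7, 0]
r2 m[X5→φ2] = [2, 2]
r2 m[X5→φ5] = [2, 2]
r2 m[X10→φ1] = [6, 7]
r2 m[X10→φ4] = [0, 0]
r2 m[X3→φ3] = [9, 10]
r2 m[X3→φ4] = [11, 6]
r2 m[X3→φ6] = [14, 8]
r2 m[X9→φ0] = [15, 7]
r2 m[X9→φ1] = [14, 7]
r2 m[X9→φ2] = [14, 5]
r2 m[X9→φ5] = [14, 5]
r2 m[X9→φ6] = [7, 4]
r3 m[φ0→X11] = [16, 7]
r3 m[φ0→X9] = [3, 2]
r3 m[φ1→X10] = [7, 7]
r3 m[φ1→X9] = [8, 6]
r3 m[φ2→X5] = [7, 10]
r3 m[φ2→X9] = [4, 4]
r3 m[φ3→X11] = [17, 12]
r3 m[φ3→X3] = [8, 2]
r3 m[φ4→X10] = [12, 13]
r3 m[φ4→X3] = [6, 6]
r3 m[φ5→X5] = [12, 7]
r3 m[φ5→X9] = [4, 4]
r3 m[φ6→X3] = [7, 8]
r3 m[φ6→X9] = [17, 12]
r3 m[X11→φ0] = [8, 2]
r3 m[X11→φ3] = [7, 0]
r3 m[X5→φ2] = [2, 2]
r3 m[X5→φ5] = [2, 2]
r3 m[X10→φ1] = [6, 7]
r3 m[X10→φ4] = [0, 0]
r3 m[X3→φ3] = [9, 10]
r3 m[X3→φ4] = [11, 6]
r3 m[X3→φ6] = [14, 8]
r3 m[X9→φ0] = [15, 7]
r3 m[X9→φ1] = [14, 7]
r3 m[X9→φ2] = [14, 5]
r3 m[X9→φ5] = [14, 5]
r3 m[X9→φ6] = [7, 4]
r4 m[φ0→X11] = [16, 7]
r4 m[φ0→X9] = [3, 2]
r4 m[φ1→X10] = [7, 7]
r4 m[φ1→X9] = [8, 6]
r4 m[φ2→X5] = [7, 10]
r4 m[φ2→X9] = [4, 4]
r4 m[φ3→X11] = [17, 12]
r4 m[φ3→X3] = [8, 2]
r4 m[φ4→X10] = [12, 13]
r4 m[φ4→X3] = [6, 6]
r4 m[φ5→X5] = [12, 7]
r4 m[φ5→X9] = [4, 4]
r4 m[φ6→X3] = [7, 8]
r4 m[φ6→X9] = [17, 12]
r4 m[X11→φ0] = [17, 12]
r4 m[X11→φ3] = [16, 7]
r4 m[X5→φ2] = [12, 7]
r4 m[X5→φ5] = [7, 10]
r4 m[X10→φ1] = [12, 13]
r4 m[X10→φ4] = [7, 7]
r4 m[X3→φ3] = [13, 14]
r4 m[X3→φ4] = [15, 10]
r4 m[X3→φ6] = [14, 8]
r4 m[X9→φ0] = [33, 26]
r4 m[X9→φ1] = [28, 22]
r4 m[X9→φ2] = [32, 24]
r4 m[X9→φ5] = [32, 24]
r4 m[X9→φ6] = [19, 16]
r5 m[φ0→X11] = [35, 26]
r5 m[φ0→X9] = [13, 12]
r5 m[φ1→X10] = [22, 22]
r5 m[φ1→X9] = [14, 12]
r5 m[φ2→X5] = [26, 29]
r5 m[φ2→X9] = [9, 12]
r5 m[φ3→X11] = [21, 16]
r5 m[φ3→X3] = [15, 9]
r5 m[φ4→X10] = [16, 17]
r5 m[φ4→X3] = [13, 13]
r5 m[φ5→X5] = [31, 26]
r5 m[φ5→X9] = [9, 12]
r5 m[φ6→X3] = [19, 20]
r5 m[φ6→X9] = [17, 12]
r5 m[X11→φ0] = [17, 12]
r5 m[X11→φ3] = [16, 7]
r5 m[X5→φ2] = [12, 7]
r5 m[X5→φ5] = [7, 10]
r5 m[X10→φ1] = [12, 13]
r5 m[X10→φ4] = [7, 7]
r5 m[X3→φ3] = [13, 14]
r5 m[X3→φ4] = [15, 10]
r5 m[X3→φ6] = [14, 8]
r5 m[X9→φ0] = [33, 26]
r5 m[X9→φ1] = [28, 22]
r5 m[X9→φ2] = [32, 24]
r5 m[X9→φ5] = [32, 24]
r5 m[X9→φ6] = [19, 16]
r6 m[φ0→X11] = [35, 26]
r6 m[φ0→X9] = [13, 12]
r6 m[φ1→X10] = [22, 22]
r6 m[φ1→X9] = [14, 12]
r6 m[φ2→X5] = [26, 29]
r6 m[φ2→X9] = [9, 12]
r6 m[φ3→X11] = [21, 16]
r6 m[φ3→X3] = [15, 9]
r6 m[φ4→X10] = [16, 17]
r6 m[φ4→X3] = [13, 13]
r6 m[φ5→X5] = [31, 26]
r6 m[φ5→X9] = [9, 12]
r6 m[φ6→X3] = [19, 20]
r6 m[φ6→X9] = [17, 12]
r6 m[X11→φ0] = [21, 16]
r6 m[X11→φ3] = [35, 26]
r6 m[X5→φ2] = [31, 26]
r6 m[X5→φ5] = [26, 29]
r6 m[X10→φ1] = [16, 17]
r6 m[X10→φ4] = [22, 22]
r6 m[X3→φ3] = [32, 33]
r6 m[X3→φ4] = [34, 29]
r6 m[X3→φ6] = [28, 22]
r6 m[X9→φ0] = [49, 48]
r6 m[X9→φ1] = [48, 48]
r6 m[X9→φ2] = [53, 48]
r6 m[X9→φ5] = [53, 48]
r6 m[X9→φ6] = [45, 48]
r7 m[φ0→X11] = [56, 48]
r7 m[φ0→X9] = [17, 16]
r7 m[φ1→X10] = [48, 48]
r7 m[φ1→X9] = [18, 16]
r7 m[φ2→X5] = [50, 53]
r7 m[φ2→X9] = [28, 31]
r7 m[φ3→X11] = [40, 35]
r7 m[φ3→X3] = [34, 28]
r7 m[φ4→X10] = [35, 36]
r7 m[φ4→X3] = [28, 28]
r7 m[φ5→X5] = [55, 50]
r7 m[φ5→X9] = [28, 31]
r7 m[φ6→X3] = [51, 52]
r7 m[φ6→X9] = [31, 26]
r7 m[X11→φ0] = [21, 16]
r7 m[X11→φ3] = [35, 26]
r7 m[X5→φ2] = [31, 26]
r7 m[X5→φ5] = [26, 29]
r7 m[X10→φ1] = [16, 17]
r7 m[X10→φ4] = [22, 22]
r7 m[X3→φ3] = [32, 33]
r7 m[X3→φ4] = [34, 29]
r7 m[X3→φ6] = [28, 22]
r7 m[X9→φ0] = [49, 48]
r7 m[X9→φ1] = [48, 48]
r7 m[X9→φ2] = [53, 48]
r7 m[X9→φ5] = [53, 48]
r7 m[X9→φ6] = [45, 48]
r8 m[φ0→X11] = [56, 48]
r8 m[φ0→X9] = [17, 16]
r8 m[φ1→X10] = [48, 48]
r8 m[φ1→X9] = [18, 16]
r8 m[φ2→X5] = [50, 53]
r8 m[φ2→X9] = [28, 31]
r8 m[φ3→X11] = [40, 35]
r8 m[φ3→X3] = [34, 28]
r8 m[φ4→X10] = [35, 36]
r8 m[φ4→X3] = [28, 28]
r8 m[φ5→X5] = [55, 50]
r8 m[φ5→X9] = [28, 31]
r8 m[φ6→X3] = [51, 52]
r8 m[φ6→X9] = [31, 26]
r8 m[X11→φ0] = [40, 35]
r8 m[X11→φ3] = [56, 48]
r8 m[X5→φ2] = [55, 50]
r8 m[X5→φ5] = [50, 53]
r8 m[X10→φ1] = [35, 36]
r8 m[X10→φ4] = [48, 48]
r8 m[X3→φ3] = [79, 80]
r8 m[X3→φ4] = [85, 80]
r8 m[X3→φ6] = [62, 56]
r8 m[X9→φ0] = [105, 104]
r8 m[X9→φ1] = [104, 104]
r8 m[X9→φ2] = [94, 89]
r8 m[X9→φ5] = [94, 89]
r8 m[X9→φ6] = [91, 94]
r9 m[φ0→X11] = [112, 104]
r9 m[φ0→X9] = [36, 35]
r9 m[φ1→X10] = [104, 104]
r9 m[φ1→X9] = [37, 35]
r9 m[φ2→X5] = [91, 94]
r9 m[φ2→X9] = [52, 55]
r9 m[φ3→X11] = [87, 82]
r9 m[φ3→X3] = [56, 50]
r9 m[φ4→X10] = [86, 87]
r9 m[φ4→X3] = [54, 54]
r9 m[φ5→X5] = [96, 91]
r9 m[φ5→X9] = [52, 55]
r9 m[φ6→X3] = [97, 98]
r9 m[φ6→X9] = [65, 60]
r9 m[X11→φ0] = [40, 35]
r9 m[X11→φ3] = [56, 48]
r9 m[X5→φ2] = [55, 50]
r9 m[X5→φ5] = [50, 53]
r9 m[X10→φ1] = [35, 36]
r9 m[X10→φ4] = [48, 48]
r9 m[X3→φ3] = [79, 80]
r9 m[X3→φ4] = [85, 80]
r9 m[X3→φ6] = [62, 56]
r9 m[X9→φ0] = [105, 104]
r9 m[X9→φ1] = [104, 104]
r9 m[X9→φ2] = [94, 89]
r9 m[X9→φ5] = [94, 89]
r9 m[X9→φ6] = [91, 94]
r10 m[φ0→X11] = [112, 104]
r10 m[φ0→X9] = [36, 35]
r10 m[φ1→X10] = [104, 104]
r10 m[φ1→X9] = [37, 35]
r10 m[φ2→X5] = [91, 94]
r10 m[φ2→X9] = [52, 55]
r10 m[φ3→X11] = [87, 82]
r10 m[φ3→X3] = [56, 50]
r10 m[φ4→X10] = [86, 87]
r10 m[φ4→X3] = [54, 54]
r10 m[φ5→X5] = [96, 91]
r10 m[φ5→X9] = [52, 55]
r10 m[φ6→X3] = [97, 98]
r10 m[φ6→X9] = [65, 60]
r10 m[X11→φ0] = [87, 82]
r10 m[X11→φ3] = [112, 104]
r10 m[X5→φ2] = [96, 91]
r10 m[X5→φ5] = [91, 94]
r10 m[X10→φ1] = [86, 87]
r10 m[X10→φ4] = [104, 104]
r10 m[X3→φ3] = [151, 152]
r10 m[X3→φ4] = [153, 148]
r10 m[X3→φ6] = [110, 104]
r10 m[X9→φ0] = [206, 205]
r10 m[X9→φ1] = [205, 205]
r10 m[X9→φ2] = [190, 185]
r10 m[X9→φ5] = [190, 185]
r10 m[X9→φ6] = [177, 180]
r11 m[φ0→X11] = [213, 205]
r11 m[φ0→X9] = [83, 82]
r11 m[φ1→X10] = [205, 205]
r11 m[φ1→X9] = [88, 86]
r11 m[φ2→X5] = [187, 190]
r11 m[φ2→X9] = [93, 96]
r11 m[φ3→X11] = [159, 154]
r11 m[φ3→X3] = [112, 106]
r11 m[φ4→X10] = [154, 155]
r11 m[φ4→X3] = [110, 110]
r11 m[φ5→X5] = [192, 187]
r11 m[φ5→X9] = [93, 96]
r11 m[φ6→X3] = [183, 184]
r11 m[φ6→X9] = [113, 108]
r11 m[X11→φ0] = [87, 82]
r11 m[X11→φ3] = [112, 104]
r11 m[X5→φ2] = [96, 91]
r11 m[X5→φ5] = [91, 94]
r11 m[X10→φ1] = [86, 87]
r11 m[X10→φ4] = [104, 104]
r11 m[X3→φ3] = [151, 152]
r11 m[X3→φ4] = [153, 148]
r11 m[X3→φ6] = [110, 104]
r11 m[X9→φ0] = [206, 205]
r11 m[X9→φ1] = [205, 205]
r11 m[X9→φ2] = [190, 185]
r11 m[X9→φ5] = [190, 185]
r11 m[X9→φ6] = [177, 180]

message @ round 11 = [113, 108]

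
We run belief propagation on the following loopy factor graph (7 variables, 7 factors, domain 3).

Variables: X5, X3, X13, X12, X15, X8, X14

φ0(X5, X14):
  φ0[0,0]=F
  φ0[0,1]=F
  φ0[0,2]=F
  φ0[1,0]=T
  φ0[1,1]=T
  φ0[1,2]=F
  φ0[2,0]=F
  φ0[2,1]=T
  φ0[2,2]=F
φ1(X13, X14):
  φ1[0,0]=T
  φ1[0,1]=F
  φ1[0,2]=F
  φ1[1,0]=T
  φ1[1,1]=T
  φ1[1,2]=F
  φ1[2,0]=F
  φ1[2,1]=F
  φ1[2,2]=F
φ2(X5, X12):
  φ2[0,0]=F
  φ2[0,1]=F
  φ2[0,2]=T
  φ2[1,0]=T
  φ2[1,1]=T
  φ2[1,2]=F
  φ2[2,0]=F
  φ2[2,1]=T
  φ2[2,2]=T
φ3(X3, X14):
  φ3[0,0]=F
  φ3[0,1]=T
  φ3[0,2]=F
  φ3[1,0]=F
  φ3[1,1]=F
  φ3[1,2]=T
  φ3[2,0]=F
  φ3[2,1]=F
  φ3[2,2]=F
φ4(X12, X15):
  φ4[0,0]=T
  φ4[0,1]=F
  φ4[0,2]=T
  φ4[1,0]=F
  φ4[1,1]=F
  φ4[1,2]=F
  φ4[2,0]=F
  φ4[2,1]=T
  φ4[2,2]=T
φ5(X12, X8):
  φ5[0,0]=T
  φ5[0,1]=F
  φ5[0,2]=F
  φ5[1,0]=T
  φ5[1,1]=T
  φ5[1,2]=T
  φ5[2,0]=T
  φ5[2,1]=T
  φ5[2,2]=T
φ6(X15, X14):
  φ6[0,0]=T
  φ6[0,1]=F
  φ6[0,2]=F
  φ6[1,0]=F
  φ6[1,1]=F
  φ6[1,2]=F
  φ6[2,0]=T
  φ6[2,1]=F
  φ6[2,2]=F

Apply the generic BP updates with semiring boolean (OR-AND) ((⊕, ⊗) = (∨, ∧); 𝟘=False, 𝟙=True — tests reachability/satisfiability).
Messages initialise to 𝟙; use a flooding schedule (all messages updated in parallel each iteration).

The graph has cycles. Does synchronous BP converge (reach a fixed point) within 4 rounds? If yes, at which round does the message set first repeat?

NOT CONVERGED within 4 rounds

init: all messages = 𝟙 over 3 values
r1 m[φ0→X5] = [F, T, T]
r1 m[φ0→X14] = [T, T, F]
r1 m[φ1→X13] = [T, T, F]
r1 m[φ1→X14] = [T, T, F]
r1 m[φ2→X5] = [T, T, T]
r1 m[φ2→X12] = [T, T, T]
r1 m[φ3→X3] = [T, T, F]
r1 m[φ3→X14] = [F, T, T]
r1 m[φ4→X12] = [T, F, T]
r1 m[φ4→X15] = [T, T, T]
r1 m[φ5→X12] = [T, T, T]
r1 m[φ5→X8] = [T, T, T]
r1 m[φ6→X15] = [T, F, T]
r1 m[φ6→X14] = [T, F, F]
r1 m[X5→φ0] = [T, T, T]
r1 m[X5→φ2] = [T, T, T]
r1 m[X3→φ3] = [T, T, T]
r1 m[X13→φ1] = [T, T, T]
r1 m[X12→φ2] = [T, T, T]
r1 m[X12→φ4] = [T, T, T]
r1 m[X12→φ5] = [T, T, T]
r1 m[X15→φ4] = [T, T, T]
r1 m[X15→φ6] = [T, T, T]
r1 m[X8→φ5] = [T, T, T]
r1 m[X14→φ0] = [T, T, T]
r1 m[X14→φ1] = [T, T, T]
r1 m[X14→φ3] = [T, T, T]
r1 m[X14→φ6] = [T, T, T]
r2 m[φ0→X5] = [F, T, T]
r2 m[φ0→X14] = [T, T, F]
r2 m[φ1→X13] = [T, T, F]
r2 m[φ1→X14] = [T, T, F]
r2 m[φ2→X5] = [T, T, T]
r2 m[φ2→X12] = [T, T, T]
r2 m[φ3→X3] = [T, T, F]
r2 m[φ3→X14] = [F, T, T]
r2 m[φ4→X12] = [T, F, T]
r2 m[φ4→X15] = [T, T, T]
r2 m[φ5→X12] = [T, T, T]
r2 m[φ5→X8] = [T, T, T]
r2 m[φ6→X15] = [T, F, T]
r2 m[φ6→X14] = [T, F, F]
r2 m[X5→φ0] = [T, T, T]
r2 m[X5→φ2] = [F, T, T]
r2 m[X3→φ3] = [T, T, T]
r2 m[X13→φ1] = [T, T, T]
r2 m[X12→φ2] = [T, F, T]
r2 m[X12→φ4] = [T, T, T]
r2 m[X12→φ5] = [T, F, T]
r2 m[X15→φ4] = [T, F, T]
r2 m[X15→φ6] = [T, T, T]
r2 m[X8→φ5] = [T, T, T]
r2 m[X14→φ0] = [F, F, F]
r2 m[X14→φ1] = [F, F, F]
r2 m[X14→φ3] = [T, F, F]
r2 m[X14→φ6] = [F, T, F]
r3 m[φ0→X5] = [F, F, F]
r3 m[φ0→X14] = [T, T, F]
r3 m[φ1→X13] = [F, F, F]
r3 m[φ1→X14] = [T, T, F]
r3 m[φ2→X5] = [T, T, T]
r3 m[φ2→X12] = [T, T, T]
r3 m[φ3→X3] = [F, F, F]
r3 m[φ3→X14] = [F, T, T]
r3 m[φ4→X12] = [T, F, T]
r3 m[φ4→X15] = [T, T, T]
r3 m[φ5→X12] = [T, T, T]
r3 m[φ5→X8] = [T, T, T]
r3 m[φ6→X15] = [F, F, F]
r3 m[φ6→X14] = [T, F, F]
r3 m[X5→φ0] = [T, T, T]
r3 m[X5→φ2] = [F, T, T]
r3 m[X3→φ3] = [T, T, T]
r3 m[X13→φ1] = [T, T, T]
r3 m[X12→φ2] = [T, F, T]
r3 m[X12→φ4] = [T, T, T]
r3 m[X12→φ5] = [T, F, T]
r3 m[X15→φ4] = [T, F, T]
r3 m[X15→φ6] = [T, T, T]
r3 m[X8→φ5] = [T, T, T]
r3 m[X14→φ0] = [F, F, F]
r3 m[X14→φ1] = [F, F, F]
r3 m[X14→φ3] = [T, F, F]
r3 m[X14→φ6] = [F, T, F]
r4 m[φ0→X5] = [F, F, F]
r4 m[φ0→X14] = [T, T, F]
r4 m[φ1→X13] = [F, F, F]
r4 m[φ1→X14] = [T, T, F]
r4 m[φ2→X5] = [T, T, T]
r4 m[φ2→X12] = [T, T, T]
r4 m[φ3→X3] = [F, F, F]
r4 m[φ3→X14] = [F, T, T]
r4 m[φ4→X12] = [T, F, T]
r4 m[φ4→X15] = [T, T, T]
r4 m[φ5→X12] = [T, T, T]
r4 m[φ5→X8] = [T, T, T]
r4 m[φ6→X15] = [F, F, F]
r4 m[φ6→X14] = [T, F, F]
r4 m[X5→φ0] = [T, T, T]
r4 m[X5→φ2] = [F, F, F]
r4 m[X3→φ3] = [T, T, T]
r4 m[X13→φ1] = [T, T, T]
r4 m[X12→φ2] = [T, F, T]
r4 m[X12→φ4] = [T, T, T]
r4 m[X12→φ5] = [T, F, T]
r4 m[X15→φ4] = [F, F, F]
r4 m[X15→φ6] = [T, T, T]
r4 m[X8→φ5] = [T, T, T]
r4 m[X14→φ0] = [F, F, F]
r4 m[X14→φ1] = [F, F, F]
r4 m[X14→φ3] = [T, F, F]
r4 m[X14→φ6] = [F, T, F]
no fixed point within 4 rounds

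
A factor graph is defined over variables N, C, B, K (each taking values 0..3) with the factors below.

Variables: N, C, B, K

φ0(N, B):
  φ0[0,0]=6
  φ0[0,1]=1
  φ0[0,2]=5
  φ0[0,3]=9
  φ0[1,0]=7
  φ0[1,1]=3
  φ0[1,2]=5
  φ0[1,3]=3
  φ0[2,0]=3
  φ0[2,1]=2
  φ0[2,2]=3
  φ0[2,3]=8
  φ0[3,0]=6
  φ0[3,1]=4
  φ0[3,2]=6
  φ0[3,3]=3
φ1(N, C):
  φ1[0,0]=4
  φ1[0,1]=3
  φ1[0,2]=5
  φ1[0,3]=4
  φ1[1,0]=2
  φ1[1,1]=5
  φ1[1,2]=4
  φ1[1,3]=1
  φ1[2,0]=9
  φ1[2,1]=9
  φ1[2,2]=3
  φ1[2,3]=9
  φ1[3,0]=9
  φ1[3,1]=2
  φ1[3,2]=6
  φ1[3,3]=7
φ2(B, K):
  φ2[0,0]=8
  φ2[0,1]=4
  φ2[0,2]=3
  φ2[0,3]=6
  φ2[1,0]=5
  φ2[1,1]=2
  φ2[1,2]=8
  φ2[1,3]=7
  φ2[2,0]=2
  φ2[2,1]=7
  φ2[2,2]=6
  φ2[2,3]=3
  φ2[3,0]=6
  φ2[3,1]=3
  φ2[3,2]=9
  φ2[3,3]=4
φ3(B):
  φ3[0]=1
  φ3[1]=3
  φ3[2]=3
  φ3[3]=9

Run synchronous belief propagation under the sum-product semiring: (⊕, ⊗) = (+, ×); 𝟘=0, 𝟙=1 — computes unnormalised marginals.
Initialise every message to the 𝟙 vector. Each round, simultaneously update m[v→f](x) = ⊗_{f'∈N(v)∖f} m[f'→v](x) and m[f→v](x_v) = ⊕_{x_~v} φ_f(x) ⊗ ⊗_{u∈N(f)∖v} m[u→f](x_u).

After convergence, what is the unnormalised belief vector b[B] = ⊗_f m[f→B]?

b[B] = [8694, 13728, 20196, 97416]

init: all messages = 𝟙 over 4 values
r1 m[φ0→N] = [21, 18, 16, 19]
r1 m[φ0→B] = [22, 10, 19, 23]
r1 m[φ1→N] = [16, 12, 30, 24]
r1 m[φ1→C] = [24, 19, 18, 21]
r1 m[φ2→B] = [21, 22, 18, 22]
r1 m[φ2→K] = [21, 16, 26, 20]
r1 m[φ3→B] = [1, 3, 3, 9]
r1 m[N→φ0] = [1, 1, 1, 1]
r1 m[N→φ1] = [1, 1, 1, 1]
r1 m[C→φ1] = [1, 1, 1, 1]
r1 m[B→φ0] = [1, 1, 1, 1]
r1 m[B→φ2] = [1, 1, 1, 1]
r1 m[B→φ3] = [1, 1, 1, 1]
r1 m[K→φ2] = [1, 1, 1, 1]
r2 m[φ0→N] = [21, 18, 16, 19]
r2 m[φ0→B] = [22, 10, 19, 23]
r2 m[φ1→N] = [16, 12, 30, 24]
r2 m[φ1→C] = [24, 19, 18, 21]
r2 m[φ2→B] = [21, 22, 18, 22]
r2 m[φ2→K] = [21, 16, 26, 20]
r2 m[φ3→B] = [1, 3, 3, 9]
r2 m[N→φ0] = [16, 12, 30, 24]
r2 m[N→φ1] = [21, 18, 16, 19]
r2 m[C→φ1] = [1, 1, 1, 1]
r2 m[B→φ0] = [21, 66, 54, 198]
r2 m[B→φ2] = [22, 30, 57, 207]
r2 m[B→φ3] = [462, 220, 342, 506]
r2 m[K→φ2] = [1, 1, 1, 1]
r3 m[φ0→N] = [2244, 1209, 1941, 1308]
r3 m[φ0→B] = [414, 208, 374, 492]
r3 m[φ1→N] = [16, 12, 30, 24]
r3 m[φ1→C] = [435, 335, 339, 379]
r3 m[φ2→B] = [21, 22, 18, 22]
r3 m[φ2→K] = [1682, 1168, 2511, 1341]
r3 m[φ3→B] = [1, 3, 3, 9]
r3 m[N→φ0] = [16, 12, 30, 24]
r3 m[N→φ1] = [21, 18, 16, 19]
r3 m[C→φ1] = [1, 1, 1, 1]
r3 m[B→φ0] = [21, 66, 54, 198]
r3 m[B→φ2] = [22, 30, 57, 207]
r3 m[B→φ3] = [462, 220, 342, 506]
r3 m[K→φ2] = [1, 1, 1, 1]
r4 m[φ0→N] = [2244, 1209, 1941, 1308]
r4 m[φ0→B] = [414, 208, 374, 492]
r4 m[φ1→N] = [16, 12, 30, 24]
r4 m[φ1→C] = [435, 335, 339, 379]
r4 m[φ2→B] = [21, 22, 18, 22]
r4 m[φ2→K] = [1682, 1168, 2511, 1341]
r4 m[φ3→B] = [1, 3, 3, 9]
r4 m[N→φ0] = [16, 12, 30, 24]
r4 m[N→φ1] = [2244, 1209, 1941, 1308]
r4 m[C→φ1] = [1, 1, 1, 1]
r4 m[B→φ0] = [21, 66, 54, 198]
r4 m[B→φ2] = [414, 624, 1122, 4428]
r4 m[B→φ3] = [8694, 4576, 6732, 10824]
r4 m[K→φ2] = [1, 1, 1, 1]
r5 m[φ0→N] = [2244, 1209, 1941, 1308]
r5 m[φ0→B] = [414, 208, 374, 492]
r5 m[φ1→N] = [16, 12, 30, 24]
r5 m[φ1→C] = [40635, 32862, 29727, 36810]
r5 m[φ2→B] = [21, 22, 18, 22]
r5 m[φ2→K] = [35244, 24042, 52818, 27930]
r5 m[φ3→B] = [1, 3, 3, 9]
r5 m[N→φ0] = [16, 12, 30, 24]
r5 m[N→φ1] = [2244, 1209, 1941, 1308]
r5 m[C→φ1] = [1, 1, 1, 1]
r5 m[B→φ0] = [21, 66, 54, 198]
r5 m[B→φ2] = [414, 624, 1122, 4428]
r5 m[B→φ3] = [8694, 4576, 6732, 10824]
r5 m[K→φ2] = [1, 1, 1, 1]
r6 m[φ0→N] = [2244, 1209, 1941, 1308]
r6 m[φ0→B] = [414, 208, 374, 492]
r6 m[φ1→N] = [16, 12, 30, 24]
r6 m[φ1→C] = [40635, 32862, 29727, 36810]
r6 m[φ2→B] = [21, 22, 18, 22]
r6 m[φ2→K] = [35244, 24042, 52818, 27930]
r6 m[φ3→B] = [1, 3, 3, 9]
r6 m[N→φ0] = [16, 12, 30, 24]
r6 m[N→φ1] = [2244, 1209, 1941, 1308]
r6 m[C→φ1] = [1, 1, 1, 1]
r6 m[B→φ0] = [21, 66, 54, 198]
r6 m[B→φ2] = [414, 624, 1122, 4428]
r6 m[B→φ3] = [8694, 4576, 6732, 10824]
r6 m[K→φ2] = [1, 1, 1, 1]
fixed point reached at round 6
b[B] = ⊗ incoming = [8694, 13728, 20196, 97416]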